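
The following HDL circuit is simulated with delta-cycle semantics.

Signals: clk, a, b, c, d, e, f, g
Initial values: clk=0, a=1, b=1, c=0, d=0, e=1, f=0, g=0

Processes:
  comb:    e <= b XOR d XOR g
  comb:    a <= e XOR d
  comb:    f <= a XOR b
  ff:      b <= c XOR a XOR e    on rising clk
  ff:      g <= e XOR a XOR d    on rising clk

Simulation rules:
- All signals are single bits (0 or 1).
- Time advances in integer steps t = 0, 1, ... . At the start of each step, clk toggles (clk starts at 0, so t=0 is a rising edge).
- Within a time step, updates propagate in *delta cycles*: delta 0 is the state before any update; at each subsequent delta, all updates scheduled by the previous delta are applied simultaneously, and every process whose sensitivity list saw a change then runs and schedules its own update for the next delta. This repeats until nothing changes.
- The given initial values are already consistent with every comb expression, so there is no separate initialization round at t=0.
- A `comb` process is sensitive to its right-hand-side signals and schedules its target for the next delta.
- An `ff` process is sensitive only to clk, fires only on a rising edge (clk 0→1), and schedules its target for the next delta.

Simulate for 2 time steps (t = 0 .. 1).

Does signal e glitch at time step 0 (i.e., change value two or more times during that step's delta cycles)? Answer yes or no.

no

t0.Δ0 c=0 d=0 e=1 g=0 a=1 clk=0 f=0 b=1
t0.Δ1 c=0 d=0 e=1 g=0 a=1 clk=1 f=0 b=1
t0.Δ2 c=0 d=0 e=1 g=0 a=1 clk=1 f=0 b=0
t0.Δ3 c=0 d=0 e=0 g=0 a=1 clk=1 f=1 b=0
t0.Δ4 c=0 d=0 e=0 g=0 a=0 clk=1 f=1 b=0
t0.Δ5 c=0 d=0 e=0 g=0 a=0 clk=1 f=0 b=0
t1.Δ0 c=0 d=0 e=0 g=0 a=0 clk=1 f=0 b=0
t1.Δ1 c=0 d=0 e=0 g=0 a=0 clk=0 f=0 b=0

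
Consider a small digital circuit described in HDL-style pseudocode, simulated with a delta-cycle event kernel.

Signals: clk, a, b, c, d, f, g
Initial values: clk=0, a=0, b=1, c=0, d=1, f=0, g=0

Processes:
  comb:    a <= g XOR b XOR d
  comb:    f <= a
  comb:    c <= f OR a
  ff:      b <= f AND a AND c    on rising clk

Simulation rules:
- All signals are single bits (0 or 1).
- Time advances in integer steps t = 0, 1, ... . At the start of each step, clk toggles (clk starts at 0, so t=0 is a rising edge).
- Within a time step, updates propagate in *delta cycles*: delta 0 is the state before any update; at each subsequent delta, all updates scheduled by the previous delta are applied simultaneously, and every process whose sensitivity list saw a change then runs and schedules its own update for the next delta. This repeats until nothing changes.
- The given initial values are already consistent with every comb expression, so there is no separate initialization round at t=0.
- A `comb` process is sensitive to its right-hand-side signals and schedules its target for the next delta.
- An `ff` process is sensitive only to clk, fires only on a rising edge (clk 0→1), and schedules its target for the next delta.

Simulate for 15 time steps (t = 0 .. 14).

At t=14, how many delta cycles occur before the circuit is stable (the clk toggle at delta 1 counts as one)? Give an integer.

t=0 Δ0: clk=0 g=0 c=0 a=0 f=0 b=1 d=1
  Δ1: clk:0→1
  Δ2: b:1→0
  Δ3: a:0→1
  Δ4: c:0→1, f:0→1
  (4Δ to stable)
t=1 Δ0: clk=1 g=0 c=1 a=1 f=1 b=0 d=1
  Δ1: clk:1→0
  (1Δ to stable)
t=2 Δ0: clk=0 g=0 c=1 a=1 f=1 b=0 d=1
  Δ1: clk:0→1
  Δ2: b:0→1
  Δ3: a:1→0
  Δ4: f:1→0
  Δ5: c:1→0
  (5Δ to stable)
t=3 Δ0: clk=1 g=0 c=0 a=0 f=0 b=1 d=1
  Δ1: clk:1→0
  (1Δ to stable)
t=4 Δ0: clk=0 g=0 c=0 a=0 f=0 b=1 d=1
  Δ1: clk:0→1
  Δ2: b:1→0
  Δ3: a:0→1
  Δ4: c:0→1, f:0→1
  (4Δ to stable)
t=5 Δ0: clk=1 g=0 c=1 a=1 f=1 b=0 d=1
  Δ1: clk:1→0
  (1Δ to stable)
t=6 Δ0: clk=0 g=0 c=1 a=1 f=1 b=0 d=1
  Δ1: clk:0→1
  Δ2: b:0→1
  Δ3: a:1→0
  Δ4: f:1→0
  Δ5: c:1→0
  (5Δ to stable)
t=7 Δ0: clk=1 g=0 c=0 a=0 f=0 b=1 d=1
  Δ1: clk:1→0
  (1Δ to stable)
t=8 Δ0: clk=0 g=0 c=0 a=0 f=0 b=1 d=1
  Δ1: clk:0→1
  Δ2: b:1→0
  Δ3: a:0→1
  Δ4: c:0→1, f:0→1
  (4Δ to stable)
t=9 Δ0: clk=1 g=0 c=1 a=1 f=1 b=0 d=1
  Δ1: clk:1→0
  (1Δ to stable)
t=10 Δ0: clk=0 g=0 c=1 a=1 f=1 b=0 d=1
  Δ1: clk:0→1
  Δ2: b:0→1
  Δ3: a:1→0
  Δ4: f:1→0
  Δ5: c:1→0
  (5Δ to stable)
t=11 Δ0: clk=1 g=0 c=0 a=0 f=0 b=1 d=1
  Δ1: clk:1→0
  (1Δ to stable)
t=12 Δ0: clk=0 g=0 c=0 a=0 f=0 b=1 d=1
  Δ1: clk:0→1
  Δ2: b:1→0
  Δ3: a:0→1
  Δ4: c:0→1, f:0→1
  (4Δ to stable)
t=13 Δ0: clk=1 g=0 c=1 a=1 f=1 b=0 d=1
  Δ1: clk:1→0
  (1Δ to stable)
t=14 Δ0: clk=0 g=0 c=1 a=1 f=1 b=0 d=1
  Δ1: clk:0→1
  Δ2: b:0→1
  Δ3: a:1→0
  Δ4: f:1→0
  Δ5: c:1→0
  (5Δ to stable)

5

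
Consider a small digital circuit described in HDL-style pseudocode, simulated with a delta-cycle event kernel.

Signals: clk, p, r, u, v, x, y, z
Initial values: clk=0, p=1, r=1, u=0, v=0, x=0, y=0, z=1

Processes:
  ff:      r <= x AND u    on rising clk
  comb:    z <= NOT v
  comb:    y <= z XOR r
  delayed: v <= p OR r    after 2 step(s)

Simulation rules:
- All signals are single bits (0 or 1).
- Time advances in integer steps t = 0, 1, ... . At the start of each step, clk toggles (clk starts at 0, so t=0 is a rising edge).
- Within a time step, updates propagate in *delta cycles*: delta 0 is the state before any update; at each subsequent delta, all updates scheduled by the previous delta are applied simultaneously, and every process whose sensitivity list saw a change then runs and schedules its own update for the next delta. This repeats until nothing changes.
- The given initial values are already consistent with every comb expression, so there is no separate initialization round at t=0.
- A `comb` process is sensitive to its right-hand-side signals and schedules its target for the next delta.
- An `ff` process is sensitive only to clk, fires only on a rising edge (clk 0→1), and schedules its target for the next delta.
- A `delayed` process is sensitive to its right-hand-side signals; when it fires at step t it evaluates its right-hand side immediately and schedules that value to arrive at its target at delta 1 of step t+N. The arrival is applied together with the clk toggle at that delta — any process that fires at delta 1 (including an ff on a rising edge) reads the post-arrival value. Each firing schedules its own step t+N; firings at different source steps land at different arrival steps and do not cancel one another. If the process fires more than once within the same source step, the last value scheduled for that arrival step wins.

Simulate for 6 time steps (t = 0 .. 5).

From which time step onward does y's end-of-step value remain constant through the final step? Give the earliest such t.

2

t0.Δ0 clk=0 x=0 u=0 y=0 p=1 v=0 r=1 z=1
t0.Δ1 clk=1 x=0 u=0 y=0 p=1 v=0 r=1 z=1
t0.Δ2 clk=1 x=0 u=0 y=0 p=1 v=0 r=0 z=1
t0.Δ3 clk=1 x=0 u=0 y=1 p=1 v=0 r=0 z=1
t1.Δ0 clk=1 x=0 u=0 y=1 p=1 v=0 r=0 z=1
t1.Δ1 clk=0 x=0 u=0 y=1 p=1 v=0 r=0 z=1
t2.Δ0 clk=0 x=0 u=0 y=1 p=1 v=0 r=0 z=1
t2.Δ1 clk=1 x=0 u=0 y=1 p=1 v=1 r=0 z=1
t2.Δ2 clk=1 x=0 u=0 y=1 p=1 v=1 r=0 z=0
t2.Δ3 clk=1 x=0 u=0 y=0 p=1 v=1 r=0 z=0
t3.Δ0 clk=1 x=0 u=0 y=0 p=1 v=1 r=0 z=0
t3.Δ1 clk=0 x=0 u=0 y=0 p=1 v=1 r=0 z=0
t4.Δ0 clk=0 x=0 u=0 y=0 p=1 v=1 r=0 z=0
t4.Δ1 clk=1 x=0 u=0 y=0 p=1 v=1 r=0 z=0
t5.Δ0 clk=1 x=0 u=0 y=0 p=1 v=1 r=0 z=0
t5.Δ1 clk=0 x=0 u=0 y=0 p=1 v=1 r=0 z=0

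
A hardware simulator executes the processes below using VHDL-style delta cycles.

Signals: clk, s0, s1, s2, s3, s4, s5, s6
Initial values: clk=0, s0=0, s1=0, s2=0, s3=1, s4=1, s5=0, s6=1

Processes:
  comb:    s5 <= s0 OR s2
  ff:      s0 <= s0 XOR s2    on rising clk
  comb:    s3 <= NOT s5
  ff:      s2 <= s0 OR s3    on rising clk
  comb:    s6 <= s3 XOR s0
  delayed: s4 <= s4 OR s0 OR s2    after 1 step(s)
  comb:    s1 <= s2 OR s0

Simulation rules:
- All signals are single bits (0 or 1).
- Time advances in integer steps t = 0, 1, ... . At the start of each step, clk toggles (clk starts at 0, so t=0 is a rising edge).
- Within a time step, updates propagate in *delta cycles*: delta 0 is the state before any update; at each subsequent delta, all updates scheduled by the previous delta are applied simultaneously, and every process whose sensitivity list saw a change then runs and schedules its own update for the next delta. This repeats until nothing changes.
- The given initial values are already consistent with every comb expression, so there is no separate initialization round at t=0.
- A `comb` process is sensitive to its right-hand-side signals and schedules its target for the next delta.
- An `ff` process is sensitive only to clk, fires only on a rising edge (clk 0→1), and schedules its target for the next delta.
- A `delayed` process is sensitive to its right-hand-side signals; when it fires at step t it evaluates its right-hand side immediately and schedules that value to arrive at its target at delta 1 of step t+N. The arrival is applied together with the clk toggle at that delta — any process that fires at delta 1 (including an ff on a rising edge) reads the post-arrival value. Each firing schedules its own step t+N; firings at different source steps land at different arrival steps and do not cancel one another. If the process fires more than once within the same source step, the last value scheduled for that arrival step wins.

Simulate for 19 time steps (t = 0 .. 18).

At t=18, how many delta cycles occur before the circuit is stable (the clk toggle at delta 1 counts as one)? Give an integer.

3

[bits: s2,s0,s3,s6,s1,clk,s5,s4]
t=0: Δ0=00110001 Δ1=00110101 Δ2=10110101 Δ3=10111111 Δ4=10011111 Δ5=10001111 | 5Δ
t=1: Δ0=10001111 Δ1=10001011 | 1Δ
t=2: Δ0=10001011 Δ1=10001111 Δ2=01001111 Δ3=01011111 | 3Δ
t=3: Δ0=01011111 Δ1=01011011 | 1Δ
t=4: Δ0=01011011 Δ1=01011111 Δ2=11011111 | 2Δ
t=5: Δ0=11011111 Δ1=11011011 | 1Δ
t=6: Δ0=11011011 Δ1=11011111 Δ2=10011111 Δ3=10001111 | 3Δ
t=7: Δ0=10001111 Δ1=10001011 | 1Δ
t=8: Δ0=10001011 Δ1=10001111 Δ2=01001111 Δ3=01011111 | 3Δ
t=9: Δ0=01011111 Δ1=01011011 | 1Δ
t=10: Δ0=01011011 Δ1=01011111 Δ2=11011111 | 2Δ
t=11: Δ0=11011111 Δ1=11011011 | 1Δ
t=12: Δ0=11011011 Δ1=11011111 Δ2=10011111 Δ3=10001111 | 3Δ
t=13: Δ0=10001111 Δ1=10001011 | 1Δ
t=14: Δ0=10001011 Δ1=10001111 Δ2=01001111 Δ3=01011111 | 3Δ
t=15: Δ0=01011111 Δ1=01011011 | 1Δ
t=16: Δ0=01011011 Δ1=01011111 Δ2=11011111 | 2Δ
t=17: Δ0=11011111 Δ1=11011011 | 1Δ
t=18: Δ0=11011011 Δ1=11011111 Δ2=10011111 Δ3=10001111 | 3Δ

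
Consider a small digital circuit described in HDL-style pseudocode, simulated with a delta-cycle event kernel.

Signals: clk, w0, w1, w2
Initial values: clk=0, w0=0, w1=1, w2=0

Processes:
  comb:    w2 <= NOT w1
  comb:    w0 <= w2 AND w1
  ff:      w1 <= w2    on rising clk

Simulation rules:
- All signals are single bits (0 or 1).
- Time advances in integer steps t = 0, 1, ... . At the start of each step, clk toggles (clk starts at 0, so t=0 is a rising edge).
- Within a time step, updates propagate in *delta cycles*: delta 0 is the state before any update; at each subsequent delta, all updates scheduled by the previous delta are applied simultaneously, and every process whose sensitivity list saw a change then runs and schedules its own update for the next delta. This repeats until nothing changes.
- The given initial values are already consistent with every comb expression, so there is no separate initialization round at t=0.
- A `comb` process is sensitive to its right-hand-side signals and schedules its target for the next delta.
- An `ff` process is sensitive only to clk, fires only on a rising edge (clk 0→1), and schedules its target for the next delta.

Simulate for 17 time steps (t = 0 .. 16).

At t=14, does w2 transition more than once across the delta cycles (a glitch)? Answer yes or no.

[bits: w0,clk,w2,w1]
t=0: Δ0=0001 Δ1=0101 Δ2=0100 Δ3=0110 | 3Δ
t=1: Δ0=0110 Δ1=0010 | 1Δ
t=2: Δ0=0010 Δ1=0110 Δ2=0111 Δ3=1101 Δ4=0101 | 4Δ
t=3: Δ0=0101 Δ1=0001 | 1Δ
t=4: Δ0=0001 Δ1=0101 Δ2=0100 Δ3=0110 | 3Δ
t=5: Δ0=0110 Δ1=0010 | 1Δ
t=6: Δ0=0010 Δ1=0110 Δ2=0111 Δ3=1101 Δ4=0101 | 4Δ
t=7: Δ0=0101 Δ1=0001 | 1Δ
t=8: Δ0=0001 Δ1=0101 Δ2=0100 Δ3=0110 | 3Δ
t=9: Δ0=0110 Δ1=0010 | 1Δ
t=10: Δ0=0010 Δ1=0110 Δ2=0111 Δ3=1101 Δ4=0101 | 4Δ
t=11: Δ0=0101 Δ1=0001 | 1Δ
t=12: Δ0=0001 Δ1=0101 Δ2=0100 Δ3=0110 | 3Δ
t=13: Δ0=0110 Δ1=0010 | 1Δ
t=14: Δ0=0010 Δ1=0110 Δ2=0111 Δ3=1101 Δ4=0101 | 4Δ
t=15: Δ0=0101 Δ1=0001 | 1Δ
t=16: Δ0=0001 Δ1=0101 Δ2=0100 Δ3=0110 | 3Δ

no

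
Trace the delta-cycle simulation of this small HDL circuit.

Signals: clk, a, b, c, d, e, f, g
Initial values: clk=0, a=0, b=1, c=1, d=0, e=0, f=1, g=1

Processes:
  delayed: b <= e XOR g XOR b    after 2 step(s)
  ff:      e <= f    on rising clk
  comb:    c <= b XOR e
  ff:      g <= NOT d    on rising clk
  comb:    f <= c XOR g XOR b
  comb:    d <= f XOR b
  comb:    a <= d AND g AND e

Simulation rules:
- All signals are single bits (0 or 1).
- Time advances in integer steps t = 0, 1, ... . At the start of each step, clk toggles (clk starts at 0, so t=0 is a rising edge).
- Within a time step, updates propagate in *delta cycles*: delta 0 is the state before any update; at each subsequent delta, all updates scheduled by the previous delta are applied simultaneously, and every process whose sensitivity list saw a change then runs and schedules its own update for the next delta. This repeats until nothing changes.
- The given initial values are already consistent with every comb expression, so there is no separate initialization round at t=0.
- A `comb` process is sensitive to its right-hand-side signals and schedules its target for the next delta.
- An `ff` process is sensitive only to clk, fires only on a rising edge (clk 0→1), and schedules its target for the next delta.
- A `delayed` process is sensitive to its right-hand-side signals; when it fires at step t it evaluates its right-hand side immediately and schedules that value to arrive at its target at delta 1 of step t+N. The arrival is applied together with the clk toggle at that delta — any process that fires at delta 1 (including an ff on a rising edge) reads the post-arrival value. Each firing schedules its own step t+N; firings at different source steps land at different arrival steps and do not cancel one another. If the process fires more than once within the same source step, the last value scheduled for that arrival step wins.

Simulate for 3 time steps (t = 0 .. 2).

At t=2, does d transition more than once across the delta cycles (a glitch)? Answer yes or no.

yes

t=0 Δ0: d=0 b=1 clk=0 a=0 g=1 c=1 e=0 f=1
  Δ1: clk:0→1
  Δ2: e:0→1
  Δ3: c:1→0
  Δ4: f:1→0
  Δ5: d:0→1
  Δ6: a:0→1
  (6Δ to stable)
t=1 Δ0: d=1 b=1 clk=1 a=1 g=1 c=0 e=1 f=0
  Δ1: clk:1→0
  (1Δ to stable)
t=2 Δ0: d=1 b=1 clk=0 a=1 g=1 c=0 e=1 f=0
  Δ1: clk:0→1
  Δ2: g:1→0, e:1→0
  Δ3: a:1→0, c:0→1, f:0→1
  Δ4: d:1→0, f:1→0
  Δ5: d:0→1
  (5Δ to stable)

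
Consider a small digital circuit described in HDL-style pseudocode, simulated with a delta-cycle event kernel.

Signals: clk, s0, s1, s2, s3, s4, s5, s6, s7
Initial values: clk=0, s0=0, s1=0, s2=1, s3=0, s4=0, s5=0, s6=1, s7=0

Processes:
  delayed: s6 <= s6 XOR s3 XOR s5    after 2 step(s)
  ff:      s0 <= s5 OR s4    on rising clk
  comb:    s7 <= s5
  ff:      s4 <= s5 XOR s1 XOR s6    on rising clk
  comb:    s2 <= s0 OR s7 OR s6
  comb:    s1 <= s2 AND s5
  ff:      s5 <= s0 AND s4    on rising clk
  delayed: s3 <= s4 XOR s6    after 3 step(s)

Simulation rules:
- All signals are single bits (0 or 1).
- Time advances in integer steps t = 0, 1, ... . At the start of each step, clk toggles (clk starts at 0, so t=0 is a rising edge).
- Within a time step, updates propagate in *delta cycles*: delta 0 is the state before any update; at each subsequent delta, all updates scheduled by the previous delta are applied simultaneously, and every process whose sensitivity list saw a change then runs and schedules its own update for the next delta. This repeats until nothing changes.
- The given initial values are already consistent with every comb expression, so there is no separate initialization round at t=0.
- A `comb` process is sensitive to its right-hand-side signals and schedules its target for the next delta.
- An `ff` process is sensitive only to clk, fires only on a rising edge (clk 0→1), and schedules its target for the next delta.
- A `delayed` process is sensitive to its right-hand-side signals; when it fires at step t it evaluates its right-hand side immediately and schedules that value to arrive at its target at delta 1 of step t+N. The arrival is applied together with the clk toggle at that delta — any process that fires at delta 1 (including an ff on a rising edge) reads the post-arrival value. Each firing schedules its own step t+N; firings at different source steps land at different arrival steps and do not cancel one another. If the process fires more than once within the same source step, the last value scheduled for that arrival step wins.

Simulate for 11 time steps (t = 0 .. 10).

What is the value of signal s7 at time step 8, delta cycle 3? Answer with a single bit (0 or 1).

0

t=0 Δ0: s6=1 s2=1 s4=0 s3=0 s1=0 clk=0 s5=0 s0=0 s7=0
  Δ1: clk:0→1
  Δ2: s4:0→1
  (2Δ to stable)
t=1 Δ0: s6=1 s2=1 s4=1 s3=0 s1=0 clk=1 s5=0 s0=0 s7=0
  Δ1: clk:1→0
  (1Δ to stable)
t=2 Δ0: s6=1 s2=1 s4=1 s3=0 s1=0 clk=0 s5=0 s0=0 s7=0
  Δ1: clk:0→1
  Δ2: s0:0→1
  (2Δ to stable)
t=3 Δ0: s6=1 s2=1 s4=1 s3=0 s1=0 clk=1 s5=0 s0=1 s7=0
  Δ1: clk:1→0
  (1Δ to stable)
t=4 Δ0: s6=1 s2=1 s4=1 s3=0 s1=0 clk=0 s5=0 s0=1 s7=0
  Δ1: clk:0→1
  Δ2: s5:0→1
  Δ3: s1:0→1, s7:0→1
  (3Δ to stable)
t=5 Δ0: s6=1 s2=1 s4=1 s3=0 s1=1 clk=1 s5=1 s0=1 s7=1
  Δ1: clk:1→0
  (1Δ to stable)
t=6 Δ0: s6=1 s2=1 s4=1 s3=0 s1=1 clk=0 s5=1 s0=1 s7=1
  Δ1: s6:1→0, clk:0→1
  Δ2: s4:1→0
  (2Δ to stable)
t=7 Δ0: s6=0 s2=1 s4=0 s3=0 s1=1 clk=1 s5=1 s0=1 s7=1
  Δ1: clk:1→0
  (1Δ to stable)
t=8 Δ0: s6=0 s2=1 s4=0 s3=0 s1=1 clk=0 s5=1 s0=1 s7=1
  Δ1: s6:0→1, clk:0→1
  Δ2: s4:0→1, s5:1→0
  Δ3: s1:1→0, s7:1→0
  (3Δ to stable)
t=9 Δ0: s6=1 s2=1 s4=1 s3=0 s1=0 clk=1 s5=0 s0=1 s7=0
  Δ1: clk:1→0
  (1Δ to stable)
t=10 Δ0: s6=1 s2=1 s4=1 s3=0 s1=0 clk=0 s5=0 s0=1 s7=0
  Δ1: clk:0→1
  Δ2: s5:0→1
  Δ3: s1:0→1, s7:0→1
  (3Δ to stable)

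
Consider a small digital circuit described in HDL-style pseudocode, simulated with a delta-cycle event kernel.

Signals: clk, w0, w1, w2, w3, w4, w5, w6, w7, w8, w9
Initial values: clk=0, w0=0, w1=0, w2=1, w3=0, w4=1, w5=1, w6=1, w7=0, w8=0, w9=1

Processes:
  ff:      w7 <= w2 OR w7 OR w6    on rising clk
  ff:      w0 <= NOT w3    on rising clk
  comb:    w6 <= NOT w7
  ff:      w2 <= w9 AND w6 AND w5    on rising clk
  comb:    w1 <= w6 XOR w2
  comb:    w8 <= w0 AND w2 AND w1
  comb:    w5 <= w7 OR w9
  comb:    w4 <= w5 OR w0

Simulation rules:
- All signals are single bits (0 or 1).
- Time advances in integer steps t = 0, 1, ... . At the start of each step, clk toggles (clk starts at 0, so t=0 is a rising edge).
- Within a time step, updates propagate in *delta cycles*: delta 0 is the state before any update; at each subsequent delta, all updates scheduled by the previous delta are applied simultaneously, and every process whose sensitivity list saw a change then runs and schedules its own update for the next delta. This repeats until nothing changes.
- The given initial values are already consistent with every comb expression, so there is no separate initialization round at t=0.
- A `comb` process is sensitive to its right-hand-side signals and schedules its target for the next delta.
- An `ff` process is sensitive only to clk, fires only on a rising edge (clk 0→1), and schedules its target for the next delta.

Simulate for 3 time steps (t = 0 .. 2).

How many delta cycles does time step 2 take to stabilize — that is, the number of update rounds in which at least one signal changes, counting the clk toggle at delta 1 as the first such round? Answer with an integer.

t0.Δ0 w3=0 w2=1 w8=0 w9=1 w6=1 w7=0 w0=0 w1=0 w5=1 w4=1 clk=0
t0.Δ1 w3=0 w2=1 w8=0 w9=1 w6=1 w7=0 w0=0 w1=0 w5=1 w4=1 clk=1
t0.Δ2 w3=0 w2=1 w8=0 w9=1 w6=1 w7=1 w0=1 w1=0 w5=1 w4=1 clk=1
t0.Δ3 w3=0 w2=1 w8=0 w9=1 w6=0 w7=1 w0=1 w1=0 w5=1 w4=1 clk=1
t0.Δ4 w3=0 w2=1 w8=0 w9=1 w6=0 w7=1 w0=1 w1=1 w5=1 w4=1 clk=1
t0.Δ5 w3=0 w2=1 w8=1 w9=1 w6=0 w7=1 w0=1 w1=1 w5=1 w4=1 clk=1
t1.Δ0 w3=0 w2=1 w8=1 w9=1 w6=0 w7=1 w0=1 w1=1 w5=1 w4=1 clk=1
t1.Δ1 w3=0 w2=1 w8=1 w9=1 w6=0 w7=1 w0=1 w1=1 w5=1 w4=1 clk=0
t2.Δ0 w3=0 w2=1 w8=1 w9=1 w6=0 w7=1 w0=1 w1=1 w5=1 w4=1 clk=0
t2.Δ1 w3=0 w2=1 w8=1 w9=1 w6=0 w7=1 w0=1 w1=1 w5=1 w4=1 clk=1
t2.Δ2 w3=0 w2=0 w8=1 w9=1 w6=0 w7=1 w0=1 w1=1 w5=1 w4=1 clk=1
t2.Δ3 w3=0 w2=0 w8=0 w9=1 w6=0 w7=1 w0=1 w1=0 w5=1 w4=1 clk=1

3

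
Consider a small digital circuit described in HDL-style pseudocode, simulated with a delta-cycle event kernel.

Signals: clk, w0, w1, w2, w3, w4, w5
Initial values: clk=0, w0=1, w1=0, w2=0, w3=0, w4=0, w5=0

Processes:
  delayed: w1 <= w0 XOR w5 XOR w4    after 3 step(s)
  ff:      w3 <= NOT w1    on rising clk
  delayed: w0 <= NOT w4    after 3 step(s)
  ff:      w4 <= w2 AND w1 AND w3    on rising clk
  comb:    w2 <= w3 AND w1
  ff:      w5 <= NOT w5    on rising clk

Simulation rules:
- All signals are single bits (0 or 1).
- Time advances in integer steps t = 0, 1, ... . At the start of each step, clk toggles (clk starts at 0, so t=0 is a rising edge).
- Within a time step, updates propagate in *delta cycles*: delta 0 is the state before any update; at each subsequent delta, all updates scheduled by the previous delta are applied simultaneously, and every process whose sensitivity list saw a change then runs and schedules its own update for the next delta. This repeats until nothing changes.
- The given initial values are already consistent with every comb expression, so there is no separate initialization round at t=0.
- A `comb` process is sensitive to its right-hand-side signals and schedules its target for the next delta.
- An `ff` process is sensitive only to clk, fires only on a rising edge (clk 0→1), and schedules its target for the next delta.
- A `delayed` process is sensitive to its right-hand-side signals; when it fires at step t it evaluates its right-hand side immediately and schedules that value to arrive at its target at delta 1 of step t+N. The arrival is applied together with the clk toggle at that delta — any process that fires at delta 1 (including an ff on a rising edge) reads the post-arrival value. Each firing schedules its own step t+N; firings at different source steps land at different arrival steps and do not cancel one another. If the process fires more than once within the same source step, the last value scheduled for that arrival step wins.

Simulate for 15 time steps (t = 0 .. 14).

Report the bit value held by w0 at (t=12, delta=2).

t0.Δ0 w4=0 w5=0 clk=0 w3=0 w2=0 w1=0 w0=1
t0.Δ1 w4=0 w5=0 clk=1 w3=0 w2=0 w1=0 w0=1
t0.Δ2 w4=0 w5=1 clk=1 w3=1 w2=0 w1=0 w0=1
t1.Δ0 w4=0 w5=1 clk=1 w3=1 w2=0 w1=0 w0=1
t1.Δ1 w4=0 w5=1 clk=0 w3=1 w2=0 w1=0 w0=1
t2.Δ0 w4=0 w5=1 clk=0 w3=1 w2=0 w1=0 w0=1
t2.Δ1 w4=0 w5=1 clk=1 w3=1 w2=0 w1=0 w0=1
t2.Δ2 w4=0 w5=0 clk=1 w3=1 w2=0 w1=0 w0=1
t3.Δ0 w4=0 w5=0 clk=1 w3=1 w2=0 w1=0 w0=1
t3.Δ1 w4=0 w5=0 clk=0 w3=1 w2=0 w1=0 w0=1
t4.Δ0 w4=0 w5=0 clk=0 w3=1 w2=0 w1=0 w0=1
t4.Δ1 w4=0 w5=0 clk=1 w3=1 w2=0 w1=0 w0=1
t4.Δ2 w4=0 w5=1 clk=1 w3=1 w2=0 w1=0 w0=1
t5.Δ0 w4=0 w5=1 clk=1 w3=1 w2=0 w1=0 w0=1
t5.Δ1 w4=0 w5=1 clk=0 w3=1 w2=0 w1=1 w0=1
t5.Δ2 w4=0 w5=1 clk=0 w3=1 w2=1 w1=1 w0=1
t6.Δ0 w4=0 w5=1 clk=0 w3=1 w2=1 w1=1 w0=1
t6.Δ1 w4=0 w5=1 clk=1 w3=1 w2=1 w1=1 w0=1
t6.Δ2 w4=1 w5=0 clk=1 w3=0 w2=1 w1=1 w0=1
t6.Δ3 w4=1 w5=0 clk=1 w3=0 w2=0 w1=1 w0=1
t7.Δ0 w4=1 w5=0 clk=1 w3=0 w2=0 w1=1 w0=1
t7.Δ1 w4=1 w5=0 clk=0 w3=0 w2=0 w1=0 w0=1
t8.Δ0 w4=1 w5=0 clk=0 w3=0 w2=0 w1=0 w0=1
t8.Δ1 w4=1 w5=0 clk=1 w3=0 w2=0 w1=0 w0=1
t8.Δ2 w4=0 w5=1 clk=1 w3=1 w2=0 w1=0 w0=1
t9.Δ0 w4=0 w5=1 clk=1 w3=1 w2=0 w1=0 w0=1
t9.Δ1 w4=0 w5=1 clk=0 w3=1 w2=0 w1=0 w0=0
t10.Δ0 w4=0 w5=1 clk=0 w3=1 w2=0 w1=0 w0=0
t10.Δ1 w4=0 w5=1 clk=1 w3=1 w2=0 w1=0 w0=0
t10.Δ2 w4=0 w5=0 clk=1 w3=1 w2=0 w1=0 w0=0
t11.Δ0 w4=0 w5=0 clk=1 w3=1 w2=0 w1=0 w0=0
t11.Δ1 w4=0 w5=0 clk=0 w3=1 w2=0 w1=0 w0=1
t12.Δ0 w4=0 w5=0 clk=0 w3=1 w2=0 w1=0 w0=1
t12.Δ1 w4=0 w5=0 clk=1 w3=1 w2=0 w1=1 w0=1
t12.Δ2 w4=0 w5=1 clk=1 w3=0 w2=1 w1=1 w0=1
t12.Δ3 w4=0 w5=1 clk=1 w3=0 w2=0 w1=1 w0=1
t13.Δ0 w4=0 w5=1 clk=1 w3=0 w2=0 w1=1 w0=1
t13.Δ1 w4=0 w5=1 clk=0 w3=0 w2=0 w1=0 w0=1
t14.Δ0 w4=0 w5=1 clk=0 w3=0 w2=0 w1=0 w0=1
t14.Δ1 w4=0 w5=1 clk=1 w3=0 w2=0 w1=1 w0=1
t14.Δ2 w4=0 w5=0 clk=1 w3=0 w2=0 w1=1 w0=1

1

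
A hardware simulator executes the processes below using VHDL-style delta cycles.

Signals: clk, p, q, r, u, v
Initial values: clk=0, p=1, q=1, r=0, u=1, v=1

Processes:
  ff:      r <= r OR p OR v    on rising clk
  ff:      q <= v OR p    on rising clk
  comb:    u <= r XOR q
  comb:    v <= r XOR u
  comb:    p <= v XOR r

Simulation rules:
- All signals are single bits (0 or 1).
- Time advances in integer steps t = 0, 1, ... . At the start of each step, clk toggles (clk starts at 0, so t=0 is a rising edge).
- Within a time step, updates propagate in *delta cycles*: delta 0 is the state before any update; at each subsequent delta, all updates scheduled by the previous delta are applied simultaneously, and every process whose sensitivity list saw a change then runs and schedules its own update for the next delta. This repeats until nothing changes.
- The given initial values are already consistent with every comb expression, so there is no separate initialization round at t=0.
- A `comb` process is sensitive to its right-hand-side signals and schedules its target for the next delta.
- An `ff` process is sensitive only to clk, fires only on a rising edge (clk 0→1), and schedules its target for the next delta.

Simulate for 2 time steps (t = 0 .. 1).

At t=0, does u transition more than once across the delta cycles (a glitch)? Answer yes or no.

no

t=0 Δ0: clk=0 r=0 v=1 u=1 p=1 q=1
  Δ1: clk:0→1
  Δ2: r:0→1
  Δ3: v:1→0, u:1→0, p:1→0
  Δ4: v:0→1, p:0→1
  Δ5: p:1→0
  (5Δ to stable)
t=1 Δ0: clk=1 r=1 v=1 u=0 p=0 q=1
  Δ1: clk:1→0
  (1Δ to stable)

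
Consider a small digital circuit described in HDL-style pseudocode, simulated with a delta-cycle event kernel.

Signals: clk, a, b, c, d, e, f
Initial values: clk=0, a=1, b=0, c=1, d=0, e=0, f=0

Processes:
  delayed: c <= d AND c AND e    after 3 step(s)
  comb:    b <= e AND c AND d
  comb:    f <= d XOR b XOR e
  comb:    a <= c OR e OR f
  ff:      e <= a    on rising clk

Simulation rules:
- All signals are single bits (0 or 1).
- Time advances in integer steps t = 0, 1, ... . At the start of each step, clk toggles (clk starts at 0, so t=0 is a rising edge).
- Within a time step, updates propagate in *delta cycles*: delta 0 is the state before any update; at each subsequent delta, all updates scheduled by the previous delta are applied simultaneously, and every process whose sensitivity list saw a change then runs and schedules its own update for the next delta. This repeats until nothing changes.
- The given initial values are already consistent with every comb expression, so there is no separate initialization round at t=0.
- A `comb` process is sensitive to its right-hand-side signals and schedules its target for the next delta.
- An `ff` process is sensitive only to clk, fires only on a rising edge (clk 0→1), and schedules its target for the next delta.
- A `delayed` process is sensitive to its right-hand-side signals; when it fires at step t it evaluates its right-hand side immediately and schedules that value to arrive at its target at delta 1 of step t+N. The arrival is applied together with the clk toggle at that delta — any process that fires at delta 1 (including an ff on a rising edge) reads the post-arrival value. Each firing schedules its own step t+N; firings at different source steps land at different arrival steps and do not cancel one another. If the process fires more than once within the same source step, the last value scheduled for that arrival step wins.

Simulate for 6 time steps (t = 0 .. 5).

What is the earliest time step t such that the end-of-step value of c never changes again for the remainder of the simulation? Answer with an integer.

[bits: a,c,d,clk,f,b,e]
t=0: Δ0=1100000 Δ1=1101000 Δ2=1101001 Δ3=1101101 | 3Δ
t=1: Δ0=1101101 Δ1=1100101 | 1Δ
t=2: Δ0=1100101 Δ1=1101101 | 1Δ
t=3: Δ0=1101101 Δ1=1000101 | 1Δ
t=4: Δ0=1000101 Δ1=1001101 | 1Δ
t=5: Δ0=1001101 Δ1=1000101 | 1Δ

3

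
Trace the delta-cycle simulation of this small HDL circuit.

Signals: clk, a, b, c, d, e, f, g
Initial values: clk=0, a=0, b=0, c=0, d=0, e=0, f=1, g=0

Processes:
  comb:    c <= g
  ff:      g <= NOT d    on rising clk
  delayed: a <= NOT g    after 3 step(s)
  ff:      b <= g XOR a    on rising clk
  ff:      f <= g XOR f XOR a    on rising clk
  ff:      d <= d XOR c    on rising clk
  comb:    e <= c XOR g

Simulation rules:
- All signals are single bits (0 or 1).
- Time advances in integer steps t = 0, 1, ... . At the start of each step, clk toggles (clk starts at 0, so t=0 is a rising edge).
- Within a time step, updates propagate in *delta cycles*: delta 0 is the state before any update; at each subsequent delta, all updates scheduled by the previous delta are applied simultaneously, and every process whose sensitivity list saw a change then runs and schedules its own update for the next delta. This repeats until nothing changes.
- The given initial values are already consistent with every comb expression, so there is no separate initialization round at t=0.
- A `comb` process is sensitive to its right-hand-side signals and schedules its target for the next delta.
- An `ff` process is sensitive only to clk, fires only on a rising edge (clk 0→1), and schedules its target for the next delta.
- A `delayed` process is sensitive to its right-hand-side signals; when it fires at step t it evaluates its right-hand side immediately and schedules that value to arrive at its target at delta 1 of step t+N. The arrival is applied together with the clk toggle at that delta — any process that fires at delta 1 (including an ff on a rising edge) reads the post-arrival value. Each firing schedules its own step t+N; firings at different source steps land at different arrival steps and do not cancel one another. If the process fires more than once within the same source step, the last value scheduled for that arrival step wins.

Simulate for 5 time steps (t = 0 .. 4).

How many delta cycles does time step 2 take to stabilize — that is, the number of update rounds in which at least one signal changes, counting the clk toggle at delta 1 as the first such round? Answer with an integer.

2

t=0 Δ0: b=0 g=0 d=0 clk=0 a=0 c=0 f=1 e=0
  Δ1: clk:0→1
  Δ2: g:0→1
  Δ3: c:0→1, e:0→1
  Δ4: e:1→0
  (4Δ to stable)
t=1 Δ0: b=0 g=1 d=0 clk=1 a=0 c=1 f=1 e=0
  Δ1: clk:1→0
  (1Δ to stable)
t=2 Δ0: b=0 g=1 d=0 clk=0 a=0 c=1 f=1 e=0
  Δ1: clk:0→1
  Δ2: b:0→1, d:0→1, f:1→0
  (2Δ to stable)
t=3 Δ0: b=1 g=1 d=1 clk=1 a=0 c=1 f=0 e=0
  Δ1: clk:1→0
  (1Δ to stable)
t=4 Δ0: b=1 g=1 d=1 clk=0 a=0 c=1 f=0 e=0
  Δ1: clk:0→1
  Δ2: g:1→0, d:1→0, f:0→1
  Δ3: c:1→0, e:0→1
  Δ4: e:1→0
  (4Δ to stable)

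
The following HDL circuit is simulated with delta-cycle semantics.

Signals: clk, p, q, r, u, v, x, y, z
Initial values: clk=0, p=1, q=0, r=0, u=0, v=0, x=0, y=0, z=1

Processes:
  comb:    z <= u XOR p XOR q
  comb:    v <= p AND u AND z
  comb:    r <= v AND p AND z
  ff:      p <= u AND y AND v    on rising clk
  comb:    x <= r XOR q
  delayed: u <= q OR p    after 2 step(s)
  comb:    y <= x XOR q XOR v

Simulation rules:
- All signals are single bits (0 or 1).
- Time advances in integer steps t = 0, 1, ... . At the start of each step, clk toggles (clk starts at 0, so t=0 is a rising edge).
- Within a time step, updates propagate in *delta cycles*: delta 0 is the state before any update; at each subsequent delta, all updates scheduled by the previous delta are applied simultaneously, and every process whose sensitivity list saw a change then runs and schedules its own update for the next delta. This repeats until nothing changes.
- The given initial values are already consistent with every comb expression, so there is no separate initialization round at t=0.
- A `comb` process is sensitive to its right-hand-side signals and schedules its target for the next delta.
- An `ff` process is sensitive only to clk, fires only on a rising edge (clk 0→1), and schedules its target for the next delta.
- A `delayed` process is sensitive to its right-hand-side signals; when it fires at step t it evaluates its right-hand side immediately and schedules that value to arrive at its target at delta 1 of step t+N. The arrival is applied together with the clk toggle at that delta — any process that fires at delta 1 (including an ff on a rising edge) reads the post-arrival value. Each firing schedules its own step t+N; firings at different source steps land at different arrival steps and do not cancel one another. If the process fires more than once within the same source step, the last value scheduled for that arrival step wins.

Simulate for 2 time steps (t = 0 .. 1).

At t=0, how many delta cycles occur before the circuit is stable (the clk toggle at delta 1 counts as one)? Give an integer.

[bits: u,x,p,q,y,r,z,v,clk]
t=0: Δ0=001000100 Δ1=001000101 Δ2=000000101 Δ3=000000001 | 3Δ
t=1: Δ0=000000001 Δ1=000000000 | 1Δ

3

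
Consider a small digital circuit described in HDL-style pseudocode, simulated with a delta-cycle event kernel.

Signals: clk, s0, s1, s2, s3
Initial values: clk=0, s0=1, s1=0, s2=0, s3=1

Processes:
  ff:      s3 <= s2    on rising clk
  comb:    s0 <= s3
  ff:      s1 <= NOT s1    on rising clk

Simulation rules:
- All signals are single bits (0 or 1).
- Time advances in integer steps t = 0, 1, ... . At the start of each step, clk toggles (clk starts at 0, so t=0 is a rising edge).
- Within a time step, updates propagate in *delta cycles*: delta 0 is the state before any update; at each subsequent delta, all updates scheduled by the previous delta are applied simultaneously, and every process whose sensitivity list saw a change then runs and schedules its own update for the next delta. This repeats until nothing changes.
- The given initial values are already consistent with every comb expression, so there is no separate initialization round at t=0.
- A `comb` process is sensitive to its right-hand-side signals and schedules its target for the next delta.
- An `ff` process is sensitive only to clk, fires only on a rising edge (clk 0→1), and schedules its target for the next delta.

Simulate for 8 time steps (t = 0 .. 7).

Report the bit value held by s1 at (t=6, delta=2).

0

[bits: s2,clk,s1,s0,s3]
t=0: Δ0=00011 Δ1=01011 Δ2=01110 Δ3=01100 | 3Δ
t=1: Δ0=01100 Δ1=00100 | 1Δ
t=2: Δ0=00100 Δ1=01100 Δ2=01000 | 2Δ
t=3: Δ0=01000 Δ1=00000 | 1Δ
t=4: Δ0=00000 Δ1=01000 Δ2=01100 | 2Δ
t=5: Δ0=01100 Δ1=00100 | 1Δ
t=6: Δ0=00100 Δ1=01100 Δ2=01000 | 2Δ
t=7: Δ0=01000 Δ1=00000 | 1Δ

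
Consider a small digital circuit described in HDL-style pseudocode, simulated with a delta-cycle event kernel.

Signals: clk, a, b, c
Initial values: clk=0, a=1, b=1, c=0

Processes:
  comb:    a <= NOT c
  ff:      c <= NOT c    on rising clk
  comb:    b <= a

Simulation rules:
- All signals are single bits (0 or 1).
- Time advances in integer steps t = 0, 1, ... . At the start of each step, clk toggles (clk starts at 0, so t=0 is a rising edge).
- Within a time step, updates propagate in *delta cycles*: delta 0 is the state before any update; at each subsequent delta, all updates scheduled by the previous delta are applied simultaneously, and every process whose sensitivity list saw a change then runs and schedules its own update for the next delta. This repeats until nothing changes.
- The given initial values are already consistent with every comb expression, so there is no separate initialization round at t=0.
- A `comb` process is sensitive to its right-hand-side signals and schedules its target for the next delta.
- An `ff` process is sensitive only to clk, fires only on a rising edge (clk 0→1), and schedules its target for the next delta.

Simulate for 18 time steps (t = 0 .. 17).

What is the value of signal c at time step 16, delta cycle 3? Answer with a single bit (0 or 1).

t0.Δ0 b=1 clk=0 c=0 a=1
t0.Δ1 b=1 clk=1 c=0 a=1
t0.Δ2 b=1 clk=1 c=1 a=1
t0.Δ3 b=1 clk=1 c=1 a=0
t0.Δ4 b=0 clk=1 c=1 a=0
t1.Δ0 b=0 clk=1 c=1 a=0
t1.Δ1 b=0 clk=0 c=1 a=0
t2.Δ0 b=0 clk=0 c=1 a=0
t2.Δ1 b=0 clk=1 c=1 a=0
t2.Δ2 b=0 clk=1 c=0 a=0
t2.Δ3 b=0 clk=1 c=0 a=1
t2.Δ4 b=1 clk=1 c=0 a=1
t3.Δ0 b=1 clk=1 c=0 a=1
t3.Δ1 b=1 clk=0 c=0 a=1
t4.Δ0 b=1 clk=0 c=0 a=1
t4.Δ1 b=1 clk=1 c=0 a=1
t4.Δ2 b=1 clk=1 c=1 a=1
t4.Δ3 b=1 clk=1 c=1 a=0
t4.Δ4 b=0 clk=1 c=1 a=0
t5.Δ0 b=0 clk=1 c=1 a=0
t5.Δ1 b=0 clk=0 c=1 a=0
t6.Δ0 b=0 clk=0 c=1 a=0
t6.Δ1 b=0 clk=1 c=1 a=0
t6.Δ2 b=0 clk=1 c=0 a=0
t6.Δ3 b=0 clk=1 c=0 a=1
t6.Δ4 b=1 clk=1 c=0 a=1
t7.Δ0 b=1 clk=1 c=0 a=1
t7.Δ1 b=1 clk=0 c=0 a=1
t8.Δ0 b=1 clk=0 c=0 a=1
t8.Δ1 b=1 clk=1 c=0 a=1
t8.Δ2 b=1 clk=1 c=1 a=1
t8.Δ3 b=1 clk=1 c=1 a=0
t8.Δ4 b=0 clk=1 c=1 a=0
t9.Δ0 b=0 clk=1 c=1 a=0
t9.Δ1 b=0 clk=0 c=1 a=0
t10.Δ0 b=0 clk=0 c=1 a=0
t10.Δ1 b=0 clk=1 c=1 a=0
t10.Δ2 b=0 clk=1 c=0 a=0
t10.Δ3 b=0 clk=1 c=0 a=1
t10.Δ4 b=1 clk=1 c=0 a=1
t11.Δ0 b=1 clk=1 c=0 a=1
t11.Δ1 b=1 clk=0 c=0 a=1
t12.Δ0 b=1 clk=0 c=0 a=1
t12.Δ1 b=1 clk=1 c=0 a=1
t12.Δ2 b=1 clk=1 c=1 a=1
t12.Δ3 b=1 clk=1 c=1 a=0
t12.Δ4 b=0 clk=1 c=1 a=0
t13.Δ0 b=0 clk=1 c=1 a=0
t13.Δ1 b=0 clk=0 c=1 a=0
t14.Δ0 b=0 clk=0 c=1 a=0
t14.Δ1 b=0 clk=1 c=1 a=0
t14.Δ2 b=0 clk=1 c=0 a=0
t14.Δ3 b=0 clk=1 c=0 a=1
t14.Δ4 b=1 clk=1 c=0 a=1
t15.Δ0 b=1 clk=1 c=0 a=1
t15.Δ1 b=1 clk=0 c=0 a=1
t16.Δ0 b=1 clk=0 c=0 a=1
t16.Δ1 b=1 clk=1 c=0 a=1
t16.Δ2 b=1 clk=1 c=1 a=1
t16.Δ3 b=1 clk=1 c=1 a=0
t16.Δ4 b=0 clk=1 c=1 a=0
t17.Δ0 b=0 clk=1 c=1 a=0
t17.Δ1 b=0 clk=0 c=1 a=0

1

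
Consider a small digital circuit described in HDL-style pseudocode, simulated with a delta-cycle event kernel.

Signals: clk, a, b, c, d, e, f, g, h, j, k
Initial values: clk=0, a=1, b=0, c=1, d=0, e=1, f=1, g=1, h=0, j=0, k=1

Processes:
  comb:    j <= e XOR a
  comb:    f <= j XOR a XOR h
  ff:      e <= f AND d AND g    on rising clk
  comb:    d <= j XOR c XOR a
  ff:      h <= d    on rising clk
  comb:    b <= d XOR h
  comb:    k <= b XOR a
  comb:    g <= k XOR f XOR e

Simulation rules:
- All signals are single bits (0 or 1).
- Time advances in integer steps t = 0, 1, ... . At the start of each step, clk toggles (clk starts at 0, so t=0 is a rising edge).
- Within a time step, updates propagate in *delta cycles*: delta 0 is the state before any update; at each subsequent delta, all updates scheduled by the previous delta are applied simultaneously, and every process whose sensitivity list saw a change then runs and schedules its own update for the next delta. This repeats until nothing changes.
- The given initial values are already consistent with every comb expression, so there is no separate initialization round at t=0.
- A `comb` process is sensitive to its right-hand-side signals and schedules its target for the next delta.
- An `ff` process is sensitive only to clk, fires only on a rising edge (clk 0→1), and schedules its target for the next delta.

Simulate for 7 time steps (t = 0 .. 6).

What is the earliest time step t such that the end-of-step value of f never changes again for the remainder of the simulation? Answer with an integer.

2

[bits: a,k,d,e,g,c,j,b,clk,f,h]
t=0: Δ0=11011100010 Δ1=11011100110 Δ2=11001100110 Δ3=11000110110 Δ4=11100110100 Δ5=11101111100 Δ6=10101111100 Δ7=10100111100 | 7Δ
t=1: Δ0=10100111100 Δ1=10100111000 | 1Δ
t=2: Δ0=10100111000 Δ1=10100111100 Δ2=10100111101 Δ3=10100110111 Δ4=11101110111 Δ5=11100110111 | 5Δ
t=3: Δ0=11100110111 Δ1=11100110011 | 1Δ
t=4: Δ0=11100110011 Δ1=11100110111 | 1Δ
t=5: Δ0=11100110111 Δ1=11100110011 | 1Δ
t=6: Δ0=11100110011 Δ1=11100110111 | 1Δ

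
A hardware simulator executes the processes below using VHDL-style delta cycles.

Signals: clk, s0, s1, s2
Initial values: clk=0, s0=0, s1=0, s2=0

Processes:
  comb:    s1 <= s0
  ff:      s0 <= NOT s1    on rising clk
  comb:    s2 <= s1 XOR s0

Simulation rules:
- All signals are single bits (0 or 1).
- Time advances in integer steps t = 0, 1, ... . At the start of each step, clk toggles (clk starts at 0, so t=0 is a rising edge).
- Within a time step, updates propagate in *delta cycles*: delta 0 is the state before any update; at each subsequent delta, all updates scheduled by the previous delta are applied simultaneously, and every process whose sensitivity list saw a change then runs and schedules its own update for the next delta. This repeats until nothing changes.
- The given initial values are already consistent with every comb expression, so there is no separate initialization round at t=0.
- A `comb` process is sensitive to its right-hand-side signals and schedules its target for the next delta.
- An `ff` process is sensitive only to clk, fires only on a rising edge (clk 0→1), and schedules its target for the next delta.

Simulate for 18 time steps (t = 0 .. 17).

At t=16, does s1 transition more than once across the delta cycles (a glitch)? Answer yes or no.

t=0 Δ0: s1=0 s0=0 s2=0 clk=0
  Δ1: clk:0→1
  Δ2: s0:0→1
  Δ3: s1:0→1, s2:0→1
  Δ4: s2:1→0
  (4Δ to stable)
t=1 Δ0: s1=1 s0=1 s2=0 clk=1
  Δ1: clk:1→0
  (1Δ to stable)
t=2 Δ0: s1=1 s0=1 s2=0 clk=0
  Δ1: clk:0→1
  Δ2: s0:1→0
  Δ3: s1:1→0, s2:0→1
  Δ4: s2:1→0
  (4Δ to stable)
t=3 Δ0: s1=0 s0=0 s2=0 clk=1
  Δ1: clk:1→0
  (1Δ to stable)
t=4 Δ0: s1=0 s0=0 s2=0 clk=0
  Δ1: clk:0→1
  Δ2: s0:0→1
  Δ3: s1:0→1, s2:0→1
  Δ4: s2:1→0
  (4Δ to stable)
t=5 Δ0: s1=1 s0=1 s2=0 clk=1
  Δ1: clk:1→0
  (1Δ to stable)
t=6 Δ0: s1=1 s0=1 s2=0 clk=0
  Δ1: clk:0→1
  Δ2: s0:1→0
  Δ3: s1:1→0, s2:0→1
  Δ4: s2:1→0
  (4Δ to stable)
t=7 Δ0: s1=0 s0=0 s2=0 clk=1
  Δ1: clk:1→0
  (1Δ to stable)
t=8 Δ0: s1=0 s0=0 s2=0 clk=0
  Δ1: clk:0→1
  Δ2: s0:0→1
  Δ3: s1:0→1, s2:0→1
  Δ4: s2:1→0
  (4Δ to stable)
t=9 Δ0: s1=1 s0=1 s2=0 clk=1
  Δ1: clk:1→0
  (1Δ to stable)
t=10 Δ0: s1=1 s0=1 s2=0 clk=0
  Δ1: clk:0→1
  Δ2: s0:1→0
  Δ3: s1:1→0, s2:0→1
  Δ4: s2:1→0
  (4Δ to stable)
t=11 Δ0: s1=0 s0=0 s2=0 clk=1
  Δ1: clk:1→0
  (1Δ to stable)
t=12 Δ0: s1=0 s0=0 s2=0 clk=0
  Δ1: clk:0→1
  Δ2: s0:0→1
  Δ3: s1:0→1, s2:0→1
  Δ4: s2:1→0
  (4Δ to stable)
t=13 Δ0: s1=1 s0=1 s2=0 clk=1
  Δ1: clk:1→0
  (1Δ to stable)
t=14 Δ0: s1=1 s0=1 s2=0 clk=0
  Δ1: clk:0→1
  Δ2: s0:1→0
  Δ3: s1:1→0, s2:0→1
  Δ4: s2:1→0
  (4Δ to stable)
t=15 Δ0: s1=0 s0=0 s2=0 clk=1
  Δ1: clk:1→0
  (1Δ to stable)
t=16 Δ0: s1=0 s0=0 s2=0 clk=0
  Δ1: clk:0→1
  Δ2: s0:0→1
  Δ3: s1:0→1, s2:0→1
  Δ4: s2:1→0
  (4Δ to stable)
t=17 Δ0: s1=1 s0=1 s2=0 clk=1
  Δ1: clk:1→0
  (1Δ to stable)

no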